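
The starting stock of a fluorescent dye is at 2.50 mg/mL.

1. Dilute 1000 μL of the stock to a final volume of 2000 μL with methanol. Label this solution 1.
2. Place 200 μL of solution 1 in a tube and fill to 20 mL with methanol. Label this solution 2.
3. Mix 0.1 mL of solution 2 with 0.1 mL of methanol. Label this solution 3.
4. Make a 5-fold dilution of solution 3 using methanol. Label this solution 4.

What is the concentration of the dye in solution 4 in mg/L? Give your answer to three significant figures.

1.25 mg/L

Step 1: 1000 μL brought to 2000 μL → factor 2000/1000 = 2
Step 2: 200 μL brought to 20 mL → factor 20000/200 = 100
Step 3: 0.1 mL + 0.1 mL = 0.2 mL total → factor 0.2/0.1 = 2
Step 4: 5-fold → factor 5
Overall dilution factor = 2 × 100 × 2 × 5 = 2000
Final = 2.50 mg/mL / 2000 = 0.001250 mg/mL = 1.25 mg/L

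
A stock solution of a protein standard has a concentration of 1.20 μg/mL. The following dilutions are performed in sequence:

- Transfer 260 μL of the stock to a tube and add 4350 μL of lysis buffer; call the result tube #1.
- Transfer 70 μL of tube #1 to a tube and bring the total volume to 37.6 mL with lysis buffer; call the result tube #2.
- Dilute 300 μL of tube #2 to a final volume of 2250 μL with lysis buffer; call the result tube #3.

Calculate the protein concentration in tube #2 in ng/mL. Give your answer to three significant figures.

Step 1: 260 μL + 4350 μL = 4610 μL total → factor 4610/260 = 17.731
Step 2: 70 μL brought to 37.6 mL → factor 37600/70 = 537.14
Dilution factor through tube #2 = 17.731 × 537.14 = 9524
[tube #2] = 1.20 μg/mL / 9524 = 0.0001260 μg/mL = 0.126 ng/mL

0.126 ng/mL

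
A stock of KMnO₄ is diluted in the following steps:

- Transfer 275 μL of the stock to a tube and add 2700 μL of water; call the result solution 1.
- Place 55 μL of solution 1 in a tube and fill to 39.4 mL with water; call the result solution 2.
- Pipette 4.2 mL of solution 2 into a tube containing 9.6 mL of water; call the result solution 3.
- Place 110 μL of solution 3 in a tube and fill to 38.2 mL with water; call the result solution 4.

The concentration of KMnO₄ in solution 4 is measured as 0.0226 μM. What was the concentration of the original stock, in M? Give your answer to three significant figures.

Step 1: 275 μL + 2700 μL = 2975 μL total → factor 2975/275 = 10.818
Step 2: 55 μL brought to 39.4 mL → factor 39400/55 = 716.36
Step 3: 4.2 mL + 9.6 mL = 13.8 mL total → factor 13.8/4.2 = 3.2857
Step 4: 110 μL brought to 38.2 mL → factor 38200/110 = 347.27
Overall dilution factor = 10.818 × 716.36 × 3.2857 × 347.27 = 8.8428 × 10^6
Stock = 0.0226 μM × 8.8428 × 10^6 = 1.998 × 10^5 μM = 0.200 M

0.200 M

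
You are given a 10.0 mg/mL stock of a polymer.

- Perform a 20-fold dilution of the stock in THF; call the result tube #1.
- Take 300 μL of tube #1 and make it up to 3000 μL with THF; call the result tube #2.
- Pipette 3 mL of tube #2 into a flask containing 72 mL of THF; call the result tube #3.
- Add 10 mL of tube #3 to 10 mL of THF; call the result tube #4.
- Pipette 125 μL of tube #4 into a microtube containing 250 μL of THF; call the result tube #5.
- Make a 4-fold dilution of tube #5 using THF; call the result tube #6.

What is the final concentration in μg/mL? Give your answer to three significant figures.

Step 1: 20-fold → factor 20
Step 2: 300 μL brought to 3000 μL → factor 3000/300 = 10
Step 3: 3 mL + 72 mL = 75 mL total → factor 75/3 = 25
Step 4: 10 mL + 10 mL = 20 mL total → factor 20/10 = 2
Step 5: 125 μL + 250 μL = 375 μL total → factor 375/125 = 3
Step 6: 4-fold → factor 4
Overall dilution factor = 20 × 10 × 25 × 2 × 3 × 4 = 1.2 × 10^5
Final = 10.0 mg/mL / 1.2 × 10^5 = 8.333 × 10^-5 mg/mL = 0.0833 μg/mL

0.0833 μg/mL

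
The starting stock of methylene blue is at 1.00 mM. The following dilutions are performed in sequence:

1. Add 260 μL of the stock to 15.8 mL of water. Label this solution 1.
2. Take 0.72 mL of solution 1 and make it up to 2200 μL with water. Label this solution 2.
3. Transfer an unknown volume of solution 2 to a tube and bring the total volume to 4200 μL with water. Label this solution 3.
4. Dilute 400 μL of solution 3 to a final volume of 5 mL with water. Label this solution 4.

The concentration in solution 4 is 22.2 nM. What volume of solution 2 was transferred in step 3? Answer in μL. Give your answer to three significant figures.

220 μL

Step 1: 260 μL + 15.8 mL = 16060 μL total → factor 16060/260 = 61.769
Step 2: 0.72 mL brought to 2200 μL → factor 2.2/0.72 = 3.0556
Step 3: v brought to 4200 μL → factor = 4200 μL/v
Step 4: 400 μL brought to 5 mL → factor 5000/400 = 12.5
Product of known-step factors = 2359.2
Overall factor = 1.00 mM / (22.2 nM) = 45045
Step-3 factor = 45045 / 2359.2 = 19.093
v = 4200 μL / 19.093 = 220 μL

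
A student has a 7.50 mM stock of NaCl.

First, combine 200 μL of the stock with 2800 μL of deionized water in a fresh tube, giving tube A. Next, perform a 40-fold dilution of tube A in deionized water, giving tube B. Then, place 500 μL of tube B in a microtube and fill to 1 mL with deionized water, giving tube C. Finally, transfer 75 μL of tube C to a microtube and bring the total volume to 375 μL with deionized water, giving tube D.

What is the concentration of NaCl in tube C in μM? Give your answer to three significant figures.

6.25 μM

Step 1: 200 μL + 2800 μL = 3000 μL total → factor 3000/200 = 15
Step 2: 40-fold → factor 40
Step 3: 500 μL brought to 1 mL → factor 1000/500 = 2
Dilution factor through tube C = 15 × 40 × 2 = 1200
[tube C] = 7.50 mM / 1200 = 0.006250 mM = 6.25 μM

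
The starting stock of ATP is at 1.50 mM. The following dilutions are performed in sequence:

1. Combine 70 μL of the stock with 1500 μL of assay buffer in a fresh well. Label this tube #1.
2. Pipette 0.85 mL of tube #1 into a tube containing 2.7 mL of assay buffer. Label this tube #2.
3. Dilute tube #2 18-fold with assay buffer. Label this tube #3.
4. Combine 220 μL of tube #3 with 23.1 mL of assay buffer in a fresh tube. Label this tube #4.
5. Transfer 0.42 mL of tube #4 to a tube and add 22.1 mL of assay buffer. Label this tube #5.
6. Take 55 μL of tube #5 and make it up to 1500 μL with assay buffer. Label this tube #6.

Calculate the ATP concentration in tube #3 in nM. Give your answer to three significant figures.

Step 1: 70 μL + 1500 μL = 1570 μL total → factor 1570/70 = 22.429
Step 2: 0.85 mL + 2.7 mL = 3.55 mL total → factor 3.55/0.85 = 4.1765
Step 3: 18-fold → factor 18
Dilution factor through tube #3 = 22.429 × 4.1765 × 18 = 1686.1
[tube #3] = 1.50 mM / 1686.1 = 0.0008896 mM = 890 nM

890 nM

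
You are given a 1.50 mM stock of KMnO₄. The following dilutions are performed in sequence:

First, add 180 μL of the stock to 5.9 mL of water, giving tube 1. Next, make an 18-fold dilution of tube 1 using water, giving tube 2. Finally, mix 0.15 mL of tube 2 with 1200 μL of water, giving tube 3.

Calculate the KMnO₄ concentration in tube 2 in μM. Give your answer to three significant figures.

Step 1: 180 μL + 5.9 mL = 6080 μL total → factor 6080/180 = 33.778
Step 2: 18-fold → factor 18
Dilution factor through tube 2 = 33.778 × 18 = 608
[tube 2] = 1.50 mM / 608 = 0.002467 mM = 2.47 μM

2.47 μM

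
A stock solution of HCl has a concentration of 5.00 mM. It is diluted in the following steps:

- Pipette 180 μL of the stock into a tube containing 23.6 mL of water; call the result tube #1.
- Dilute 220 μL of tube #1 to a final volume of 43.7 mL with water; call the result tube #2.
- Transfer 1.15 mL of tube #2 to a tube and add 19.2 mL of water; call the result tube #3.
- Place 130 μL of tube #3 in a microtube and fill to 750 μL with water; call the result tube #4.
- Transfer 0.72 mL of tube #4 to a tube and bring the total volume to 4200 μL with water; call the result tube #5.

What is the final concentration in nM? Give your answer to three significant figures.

Step 1: 180 μL + 23.6 mL = 23780 μL total → factor 23780/180 = 132.11
Step 2: 220 μL brought to 43.7 mL → factor 43700/220 = 198.64
Step 3: 1.15 mL + 19.2 mL = 20.35 mL total → factor 20.35/1.15 = 17.696
Step 4: 130 μL brought to 750 μL → factor 750/130 = 5.7692
Step 5: 0.72 mL brought to 4200 μL → factor 4.2/0.72 = 5.8333
Overall dilution factor = 132.11 × 198.64 × 17.696 × 5.7692 × 5.8333 = 1.5628 × 10^7
Final = 5.00 mM / 1.5628 × 10^7 = 3.199 × 10^-7 mM = 0.320 nM

0.320 nM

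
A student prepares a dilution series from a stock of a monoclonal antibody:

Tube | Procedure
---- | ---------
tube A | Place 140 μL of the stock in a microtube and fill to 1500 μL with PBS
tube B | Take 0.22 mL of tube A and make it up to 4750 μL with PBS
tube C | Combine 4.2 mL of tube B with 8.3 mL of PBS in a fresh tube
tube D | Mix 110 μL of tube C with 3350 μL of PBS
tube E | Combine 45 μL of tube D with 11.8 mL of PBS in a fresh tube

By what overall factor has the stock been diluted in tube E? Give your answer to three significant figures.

5.70 × 10^6

Step 1: 140 μL brought to 1500 μL → factor 1500/140 = 10.714
Step 2: 0.22 mL brought to 4750 μL → factor 4.75/0.22 = 21.591
Step 3: 4.2 mL + 8.3 mL = 12.5 mL total → factor 12.5/4.2 = 2.9762
Step 4: 110 μL + 3350 μL = 3460 μL total → factor 3460/110 = 31.455
Step 5: 45 μL + 11.8 mL = 11845 μL total → factor 11845/45 = 263.22
Overall dilution factor = 10.714 × 21.591 × 2.9762 × 31.455 × 263.22 = 5.7003 × 10^6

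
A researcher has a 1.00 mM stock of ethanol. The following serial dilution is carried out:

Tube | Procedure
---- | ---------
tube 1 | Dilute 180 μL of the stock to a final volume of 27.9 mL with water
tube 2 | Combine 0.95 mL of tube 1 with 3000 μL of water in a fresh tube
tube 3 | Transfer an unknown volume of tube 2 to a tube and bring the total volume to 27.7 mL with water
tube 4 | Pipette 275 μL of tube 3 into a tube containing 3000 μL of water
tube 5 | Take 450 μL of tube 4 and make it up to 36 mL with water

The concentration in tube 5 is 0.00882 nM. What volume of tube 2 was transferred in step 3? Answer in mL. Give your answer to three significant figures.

0.150 mL

Step 1: 180 μL brought to 27.9 mL → factor 27900/180 = 155
Step 2: 0.95 mL + 3000 μL = 3.95 mL total → factor 3.95/0.95 = 4.1579
Step 3: v brought to 27.7 mL → factor = 27.7 mL/v
Step 4: 275 μL + 3000 μL = 3275 μL total → factor 3275/275 = 11.909
Step 5: 450 μL brought to 36 mL → factor 36000/450 = 80
Product of known-step factors = 6.1401 × 10^5
Overall factor = 1.00 mM / (0.00882 nM) = 1.1338 × 10^8
Step-3 factor = 1.1338 × 10^8 / 6.1401 × 10^5 = 184.65
v = 27.7 mL / 184.65 = 0.150 mL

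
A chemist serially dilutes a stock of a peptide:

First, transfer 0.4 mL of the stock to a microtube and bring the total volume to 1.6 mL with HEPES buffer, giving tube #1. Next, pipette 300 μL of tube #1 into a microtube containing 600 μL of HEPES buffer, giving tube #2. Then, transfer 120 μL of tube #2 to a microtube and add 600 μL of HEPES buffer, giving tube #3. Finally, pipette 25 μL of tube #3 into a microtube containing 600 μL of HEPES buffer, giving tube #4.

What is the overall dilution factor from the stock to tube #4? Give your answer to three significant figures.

1.80 × 10^3

Step 1: 0.4 mL brought to 1.6 mL → factor 1.6/0.4 = 4
Step 2: 300 μL + 600 μL = 900 μL total → factor 900/300 = 3
Step 3: 120 μL + 600 μL = 720 μL total → factor 720/120 = 6
Step 4: 25 μL + 600 μL = 625 μL total → factor 625/25 = 25
Overall dilution factor = 4 × 3 × 6 × 25 = 1800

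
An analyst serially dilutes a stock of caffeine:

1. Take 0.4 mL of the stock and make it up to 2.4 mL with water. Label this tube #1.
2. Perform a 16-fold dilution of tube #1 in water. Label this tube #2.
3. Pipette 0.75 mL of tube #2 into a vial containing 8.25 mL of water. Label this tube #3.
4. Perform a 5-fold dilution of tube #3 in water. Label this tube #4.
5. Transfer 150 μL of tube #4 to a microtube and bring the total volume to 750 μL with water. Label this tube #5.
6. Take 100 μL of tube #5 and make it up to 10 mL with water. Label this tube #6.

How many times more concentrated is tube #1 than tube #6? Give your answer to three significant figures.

Step 1: 0.4 mL brought to 2.4 mL → factor 2.4/0.4 = 6
Step 2: 16-fold → factor 16
Step 3: 0.75 mL + 8.25 mL = 9 mL total → factor 9/0.75 = 12
Step 4: 5-fold → factor 5
Step 5: 150 μL brought to 750 μL → factor 750/150 = 5
Step 6: 100 μL brought to 10 mL → factor 10000/100 = 100
Dilution factor to tube #1 = 6; to tube #6 = 2.88 × 10^6
[tube #1]/[tube #6] = (factor to tube #6)/(factor to tube #1) = 2.88 × 10^6/6 = 4.80 × 10^5

4.80 × 10^5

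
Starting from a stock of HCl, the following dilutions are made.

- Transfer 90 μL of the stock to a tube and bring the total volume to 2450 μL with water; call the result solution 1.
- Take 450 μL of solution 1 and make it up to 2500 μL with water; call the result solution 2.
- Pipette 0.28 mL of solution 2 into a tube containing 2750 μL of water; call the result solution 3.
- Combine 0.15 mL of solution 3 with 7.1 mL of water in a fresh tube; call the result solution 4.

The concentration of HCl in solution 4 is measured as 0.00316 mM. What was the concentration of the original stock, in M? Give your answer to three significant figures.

0.250 M

Step 1: 90 μL brought to 2450 μL → factor 2450/90 = 27.222
Step 2: 450 μL brought to 2500 μL → factor 2500/450 = 5.5556
Step 3: 0.28 mL + 2750 μL = 3.03 mL total → factor 3.03/0.28 = 10.821
Step 4: 0.15 mL + 7.1 mL = 7.25 mL total → factor 7.25/0.15 = 48.333
Overall dilution factor = 27.222 × 5.5556 × 10.821 × 48.333 = 79101
Stock = 0.00316 mM × 79101 = 250.0 mM = 0.250 M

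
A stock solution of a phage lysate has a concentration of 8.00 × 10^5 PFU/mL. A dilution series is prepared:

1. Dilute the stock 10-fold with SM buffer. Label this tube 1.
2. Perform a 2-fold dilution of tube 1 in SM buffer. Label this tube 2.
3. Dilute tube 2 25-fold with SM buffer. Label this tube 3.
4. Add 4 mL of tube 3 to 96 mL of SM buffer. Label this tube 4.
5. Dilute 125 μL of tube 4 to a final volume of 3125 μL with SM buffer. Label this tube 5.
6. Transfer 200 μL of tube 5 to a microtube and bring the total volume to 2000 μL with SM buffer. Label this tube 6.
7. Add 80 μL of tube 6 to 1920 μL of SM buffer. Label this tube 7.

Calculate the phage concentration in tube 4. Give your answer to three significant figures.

64.0 PFU/mL

Step 1: 10-fold → factor 10
Step 2: 2-fold → factor 2
Step 3: 25-fold → factor 25
Step 4: 4 mL + 96 mL = 100 mL total → factor 100/4 = 25
Dilution factor through tube 4 = 10 × 2 × 25 × 25 = 12500
[tube 4] = 8.00 × 10^5 PFU/mL / 12500 = 64.0 PFU/mL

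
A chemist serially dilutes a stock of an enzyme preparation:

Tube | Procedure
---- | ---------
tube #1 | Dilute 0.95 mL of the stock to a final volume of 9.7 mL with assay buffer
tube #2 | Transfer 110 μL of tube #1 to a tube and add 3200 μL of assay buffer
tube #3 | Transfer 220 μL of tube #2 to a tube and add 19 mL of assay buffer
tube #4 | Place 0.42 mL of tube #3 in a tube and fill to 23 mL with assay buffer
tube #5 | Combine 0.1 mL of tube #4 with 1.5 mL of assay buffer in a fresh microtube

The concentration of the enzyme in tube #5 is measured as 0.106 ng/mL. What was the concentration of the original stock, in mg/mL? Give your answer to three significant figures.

2.49 mg/mL

Step 1: 0.95 mL brought to 9.7 mL → factor 9.7/0.95 = 10.211
Step 2: 110 μL + 3200 μL = 3310 μL total → factor 3310/110 = 30.091
Step 3: 220 μL + 19 mL = 19220 μL total → factor 19220/220 = 87.364
Step 4: 0.42 mL brought to 23 mL → factor 23/0.42 = 54.762
Step 5: 0.1 mL + 1.5 mL = 1.6 mL total → factor 1.6/0.1 = 16
Overall dilution factor = 10.211 × 30.091 × 87.364 × 54.762 × 16 = 2.3519 × 10^7
Stock = 0.106 ng/mL × 2.3519 × 10^7 = 2.493 × 10^6 ng/mL = 2.49 mg/mL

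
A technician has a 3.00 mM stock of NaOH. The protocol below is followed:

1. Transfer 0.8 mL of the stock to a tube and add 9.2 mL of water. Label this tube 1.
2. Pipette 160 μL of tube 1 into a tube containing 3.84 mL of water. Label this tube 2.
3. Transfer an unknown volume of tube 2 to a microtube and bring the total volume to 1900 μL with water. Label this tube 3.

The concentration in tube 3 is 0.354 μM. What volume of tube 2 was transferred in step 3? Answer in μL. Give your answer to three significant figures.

Step 1: 0.8 mL + 9.2 mL = 10 mL total → factor 10/0.8 = 12.5
Step 2: 160 μL + 3.84 mL = 4000 μL total → factor 4000/160 = 25
Step 3: v brought to 1900 μL → factor = 1900 μL/v
Product of known-step factors = 312.5
Overall factor = 3.00 mM / (0.354 μM) = 8474.6
Step-3 factor = 8474.6 / 312.5 = 27.119
v = 1900 μL / 27.119 = 70.1 μL

70.1 μL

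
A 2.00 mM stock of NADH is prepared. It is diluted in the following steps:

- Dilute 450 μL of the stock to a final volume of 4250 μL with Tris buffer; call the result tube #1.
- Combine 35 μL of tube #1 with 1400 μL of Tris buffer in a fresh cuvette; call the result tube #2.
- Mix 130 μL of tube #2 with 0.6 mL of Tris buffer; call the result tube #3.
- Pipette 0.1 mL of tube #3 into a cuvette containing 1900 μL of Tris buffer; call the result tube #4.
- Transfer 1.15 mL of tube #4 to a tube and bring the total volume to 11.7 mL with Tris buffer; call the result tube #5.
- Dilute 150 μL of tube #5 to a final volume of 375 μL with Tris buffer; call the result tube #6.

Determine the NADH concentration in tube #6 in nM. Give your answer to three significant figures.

1.81 nM

Step 1: 450 μL brought to 4250 μL → factor 4250/450 = 9.4444
Step 2: 35 μL + 1400 μL = 1435 μL total → factor 1435/35 = 41
Step 3: 130 μL + 0.6 mL = 730 μL total → factor 730/130 = 5.6154
Step 4: 0.1 mL + 1900 μL = 2 mL total → factor 2/0.1 = 20
Step 5: 1.15 mL brought to 11.7 mL → factor 11.7/1.15 = 10.174
Step 6: 150 μL brought to 375 μL → factor 375/150 = 2.5
Overall dilution factor = 9.4444 × 41 × 5.6154 × 20 × 10.174 × 2.5 = 1.1061 × 10^6
Final = 2.00 mM / 1.1061 × 10^6 = 1.808 × 10^-6 mM = 1.81 nM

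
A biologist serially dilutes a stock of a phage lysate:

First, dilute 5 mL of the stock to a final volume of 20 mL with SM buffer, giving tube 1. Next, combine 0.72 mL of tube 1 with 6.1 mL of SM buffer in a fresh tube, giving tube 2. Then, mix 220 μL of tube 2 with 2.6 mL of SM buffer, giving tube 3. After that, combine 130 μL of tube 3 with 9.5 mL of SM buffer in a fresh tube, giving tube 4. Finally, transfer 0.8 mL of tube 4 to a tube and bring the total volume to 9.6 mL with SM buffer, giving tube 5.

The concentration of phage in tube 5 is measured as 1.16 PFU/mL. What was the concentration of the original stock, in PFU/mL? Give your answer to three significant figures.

Step 1: 5 mL brought to 20 mL → factor 20/5 = 4
Step 2: 0.72 mL + 6.1 mL = 6.82 mL total → factor 6.82/0.72 = 9.4722
Step 3: 220 μL + 2.6 mL = 2820 μL total → factor 2820/220 = 12.818
Step 4: 130 μL + 9.5 mL = 9630 μL total → factor 9630/130 = 74.077
Step 5: 0.8 mL brought to 9.6 mL → factor 9.6/0.8 = 12
Overall dilution factor = 4 × 9.4722 × 12.818 × 74.077 × 12 = 4.3172 × 10^5
Stock = 1.16 PFU/mL × 4.3172 × 10^5 = 5.01 × 10^5 PFU/mL

5.01 × 10^5 PFU/mL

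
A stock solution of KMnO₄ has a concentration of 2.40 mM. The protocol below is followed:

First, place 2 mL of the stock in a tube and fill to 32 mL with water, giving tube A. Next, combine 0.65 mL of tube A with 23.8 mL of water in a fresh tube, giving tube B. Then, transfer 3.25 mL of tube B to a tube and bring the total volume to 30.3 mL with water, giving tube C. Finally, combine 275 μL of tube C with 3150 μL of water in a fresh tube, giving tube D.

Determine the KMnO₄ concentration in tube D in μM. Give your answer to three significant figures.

0.0343 μM

Step 1: 2 mL brought to 32 mL → factor 32/2 = 16
Step 2: 0.65 mL + 23.8 mL = 24.45 mL total → factor 24.45/0.65 = 37.615
Step 3: 3.25 mL brought to 30.3 mL → factor 30.3/3.25 = 9.3231
Step 4: 275 μL + 3150 μL = 3425 μL total → factor 3425/275 = 12.455
Overall dilution factor = 16 × 37.615 × 9.3231 × 12.455 = 69883
Final = 2.40 mM / 69883 = 3.434 × 10^-5 mM = 0.0343 μM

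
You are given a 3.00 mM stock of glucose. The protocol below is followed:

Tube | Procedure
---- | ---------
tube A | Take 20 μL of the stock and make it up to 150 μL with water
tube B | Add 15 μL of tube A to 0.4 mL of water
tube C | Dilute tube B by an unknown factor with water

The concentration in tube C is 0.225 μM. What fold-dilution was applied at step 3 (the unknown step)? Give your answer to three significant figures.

Step 1: 20 μL brought to 150 μL → factor 150/20 = 7.5
Step 2: 15 μL + 0.4 mL = 415 μL total → factor 415/15 = 27.667
Step 3: unknown factor x
Product of known-step factors = 207.5
Overall factor = 3.00 mM / (0.225 μM) = 13333
x = 13333 / 207.5 = 64.3

64.3-fold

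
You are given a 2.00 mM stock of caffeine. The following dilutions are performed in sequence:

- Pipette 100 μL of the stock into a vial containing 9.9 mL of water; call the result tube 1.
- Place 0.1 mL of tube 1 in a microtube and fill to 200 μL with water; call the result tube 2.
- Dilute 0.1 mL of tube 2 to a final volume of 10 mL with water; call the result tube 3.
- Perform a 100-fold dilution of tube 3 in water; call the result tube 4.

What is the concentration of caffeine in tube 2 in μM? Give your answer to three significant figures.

Step 1: 100 μL + 9.9 mL = 10000 μL total → factor 10000/100 = 100
Step 2: 0.1 mL brought to 200 μL → factor 0.2/0.1 = 2
Dilution factor through tube 2 = 100 × 2 = 200
[tube 2] = 2.00 mM / 200 = 0.01000 mM = 10.0 μM

10.0 μM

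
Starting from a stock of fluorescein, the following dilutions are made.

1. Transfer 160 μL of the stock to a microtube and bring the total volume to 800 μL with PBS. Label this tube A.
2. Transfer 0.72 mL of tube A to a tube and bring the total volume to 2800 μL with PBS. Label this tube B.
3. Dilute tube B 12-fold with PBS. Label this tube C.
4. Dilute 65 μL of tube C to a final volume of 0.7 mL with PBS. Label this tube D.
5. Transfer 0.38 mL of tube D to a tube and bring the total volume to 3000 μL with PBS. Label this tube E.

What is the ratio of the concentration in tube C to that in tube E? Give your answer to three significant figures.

Step 1: 160 μL brought to 800 μL → factor 800/160 = 5
Step 2: 0.72 mL brought to 2800 μL → factor 2.8/0.72 = 3.8889
Step 3: 12-fold → factor 12
Step 4: 65 μL brought to 0.7 mL → factor 700/65 = 10.769
Step 5: 0.38 mL brought to 3000 μL → factor 3/0.38 = 7.8947
Dilution factor to tube C = 233.33; to tube E = 19838
[tube C]/[tube E] = (factor to tube E)/(factor to tube C) = 19838/233.33 = 85.0

85.0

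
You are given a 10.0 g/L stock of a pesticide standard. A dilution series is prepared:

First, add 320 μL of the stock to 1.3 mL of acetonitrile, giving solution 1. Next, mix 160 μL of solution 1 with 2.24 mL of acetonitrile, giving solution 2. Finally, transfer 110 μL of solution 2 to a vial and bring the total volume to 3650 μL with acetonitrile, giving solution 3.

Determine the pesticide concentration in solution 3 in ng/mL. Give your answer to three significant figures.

Step 1: 320 μL + 1.3 mL = 1620 μL total → factor 1620/320 = 5.0625
Step 2: 160 μL + 2.24 mL = 2400 μL total → factor 2400/160 = 15
Step 3: 110 μL brought to 3650 μL → factor 3650/110 = 33.182
Overall dilution factor = 5.0625 × 15 × 33.182 = 2519.7
Final = 10.0 g/L / 2519.7 = 0.003969 g/L = 3.97 × 10^3 ng/mL

3.97 × 10^3 ng/mL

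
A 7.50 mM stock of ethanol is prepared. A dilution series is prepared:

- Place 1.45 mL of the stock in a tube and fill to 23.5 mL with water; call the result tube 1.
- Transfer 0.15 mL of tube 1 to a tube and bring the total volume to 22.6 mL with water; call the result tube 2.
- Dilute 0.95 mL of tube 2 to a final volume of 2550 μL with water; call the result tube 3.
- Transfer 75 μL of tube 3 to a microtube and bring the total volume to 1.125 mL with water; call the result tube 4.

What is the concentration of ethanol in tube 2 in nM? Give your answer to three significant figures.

3.07 × 10^3 nM

Step 1: 1.45 mL brought to 23.5 mL → factor 23.5/1.45 = 16.207
Step 2: 0.15 mL brought to 22.6 mL → factor 22.6/0.15 = 150.67
Dilution factor through tube 2 = 16.207 × 150.67 = 2441.8
[tube 2] = 7.50 mM / 2441.8 = 0.003071 mM = 3.07 × 10^3 nM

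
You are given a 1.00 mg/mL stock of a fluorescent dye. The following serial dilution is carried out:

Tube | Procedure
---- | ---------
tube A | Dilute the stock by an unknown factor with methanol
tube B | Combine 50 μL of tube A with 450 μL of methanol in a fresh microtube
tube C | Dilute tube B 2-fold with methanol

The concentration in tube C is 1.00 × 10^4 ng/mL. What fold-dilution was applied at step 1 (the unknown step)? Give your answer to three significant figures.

5.00-fold

Step 1: unknown factor x
Step 2: 50 μL + 450 μL = 500 μL total → factor 500/50 = 10
Step 3: 2-fold → factor 2
Product of known-step factors = 20
Overall factor = 1.00 mg/mL / (1.00 × 10^4 ng/mL) = 100
x = 100 / 20 = 5.00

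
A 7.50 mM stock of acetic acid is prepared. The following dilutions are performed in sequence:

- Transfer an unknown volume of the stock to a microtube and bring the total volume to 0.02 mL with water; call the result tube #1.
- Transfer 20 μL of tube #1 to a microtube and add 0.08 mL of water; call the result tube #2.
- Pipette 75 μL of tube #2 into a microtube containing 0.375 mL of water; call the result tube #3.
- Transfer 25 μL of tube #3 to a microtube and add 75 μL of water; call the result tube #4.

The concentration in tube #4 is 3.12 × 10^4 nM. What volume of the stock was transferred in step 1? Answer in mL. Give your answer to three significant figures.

0.00998 mL

Step 1: v brought to 0.02 mL → factor = 0.02 mL/v
Step 2: 20 μL + 0.08 mL = 100 μL total → factor 100/20 = 5
Step 3: 75 μL + 0.375 mL = 450 μL total → factor 450/75 = 6
Step 4: 25 μL + 75 μL = 100 μL total → factor 100/25 = 4
Product of known-step factors = 120
Overall factor = 7.50 mM / (3.12 × 10^4 nM) = 240.38
Step-1 factor = 240.38 / 120 = 2.0032
v = 0.02 mL / 2.0032 = 0.00998 mL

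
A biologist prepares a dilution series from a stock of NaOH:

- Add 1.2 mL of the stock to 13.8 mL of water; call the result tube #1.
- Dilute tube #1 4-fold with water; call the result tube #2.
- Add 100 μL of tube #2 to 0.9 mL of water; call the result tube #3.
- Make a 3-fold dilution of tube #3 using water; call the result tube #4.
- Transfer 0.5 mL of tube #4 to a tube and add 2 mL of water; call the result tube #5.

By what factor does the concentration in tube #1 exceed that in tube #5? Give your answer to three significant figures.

600

Step 1: 1.2 mL + 13.8 mL = 15 mL total → factor 15/1.2 = 12.5
Step 2: 4-fold → factor 4
Step 3: 100 μL + 0.9 mL = 1000 μL total → factor 1000/100 = 10
Step 4: 3-fold → factor 3
Step 5: 0.5 mL + 2 mL = 2.5 mL total → factor 2.5/0.5 = 5
Dilution factor to tube #1 = 12.5; to tube #5 = 7500
[tube #1]/[tube #5] = (factor to tube #5)/(factor to tube #1) = 7500/12.5 = 600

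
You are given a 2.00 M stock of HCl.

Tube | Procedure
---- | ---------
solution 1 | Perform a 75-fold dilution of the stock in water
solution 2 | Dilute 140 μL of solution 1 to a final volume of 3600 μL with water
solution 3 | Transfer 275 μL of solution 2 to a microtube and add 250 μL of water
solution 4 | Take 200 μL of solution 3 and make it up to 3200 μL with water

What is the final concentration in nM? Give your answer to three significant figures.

Step 1: 75-fold → factor 75
Step 2: 140 μL brought to 3600 μL → factor 3600/140 = 25.714
Step 3: 275 μL + 250 μL = 525 μL total → factor 525/275 = 1.9091
Step 4: 200 μL brought to 3200 μL → factor 3200/200 = 16
Overall dilution factor = 75 × 25.714 × 1.9091 × 16 = 58909
Final = 2.00 M / 58909 = 3.395 × 10^-5 M = 3.40 × 10^4 nM

3.40 × 10^4 nM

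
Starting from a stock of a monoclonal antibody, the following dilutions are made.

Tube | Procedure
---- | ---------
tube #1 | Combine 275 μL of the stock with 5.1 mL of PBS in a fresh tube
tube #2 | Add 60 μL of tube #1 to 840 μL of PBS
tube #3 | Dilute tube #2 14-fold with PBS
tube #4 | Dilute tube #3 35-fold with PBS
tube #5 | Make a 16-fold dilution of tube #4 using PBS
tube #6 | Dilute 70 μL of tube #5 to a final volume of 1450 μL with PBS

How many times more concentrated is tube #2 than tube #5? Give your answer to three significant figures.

Step 1: 275 μL + 5.1 mL = 5375 μL total → factor 5375/275 = 19.545
Step 2: 60 μL + 840 μL = 900 μL total → factor 900/60 = 15
Step 3: 14-fold → factor 14
Step 4: 35-fold → factor 35
Step 5: 16-fold → factor 16
Dilution factor to tube #2 = 293.18; to tube #5 = 2.2985 × 10^6
[tube #2]/[tube #5] = (factor to tube #5)/(factor to tube #2) = 2.2985 × 10^6/293.18 = 7.84 × 10^3

7.84 × 10^3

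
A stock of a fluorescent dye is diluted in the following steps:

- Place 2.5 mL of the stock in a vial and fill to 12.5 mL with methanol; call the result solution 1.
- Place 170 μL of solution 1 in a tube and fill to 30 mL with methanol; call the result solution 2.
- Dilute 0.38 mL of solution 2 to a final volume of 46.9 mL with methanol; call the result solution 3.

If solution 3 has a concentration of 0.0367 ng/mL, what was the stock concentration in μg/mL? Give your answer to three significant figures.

Step 1: 2.5 mL brought to 12.5 mL → factor 12.5/2.5 = 5
Step 2: 170 μL brought to 30 mL → factor 30000/170 = 176.47
Step 3: 0.38 mL brought to 46.9 mL → factor 46.9/0.38 = 123.42
Overall dilution factor = 5 × 176.47 × 123.42 = 1.089 × 10^5
Stock = 0.0367 ng/mL × 1.089 × 10^5 = 3997 ng/mL = 4.00 μg/mL

4.00 μg/mL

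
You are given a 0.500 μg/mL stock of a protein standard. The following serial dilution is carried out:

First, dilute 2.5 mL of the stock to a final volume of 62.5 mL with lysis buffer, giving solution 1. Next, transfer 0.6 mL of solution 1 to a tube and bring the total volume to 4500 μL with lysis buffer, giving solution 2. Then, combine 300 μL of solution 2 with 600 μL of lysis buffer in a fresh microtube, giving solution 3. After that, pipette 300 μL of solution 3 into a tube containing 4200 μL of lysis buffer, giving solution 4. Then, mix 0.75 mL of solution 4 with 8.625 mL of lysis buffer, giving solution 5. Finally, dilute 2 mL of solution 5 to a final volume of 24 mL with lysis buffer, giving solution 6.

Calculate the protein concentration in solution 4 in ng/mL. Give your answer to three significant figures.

0.0593 ng/mL

Step 1: 2.5 mL brought to 62.5 mL → factor 62.5/2.5 = 25
Step 2: 0.6 mL brought to 4500 μL → factor 4.5/0.6 = 7.5
Step 3: 300 μL + 600 μL = 900 μL total → factor 900/300 = 3
Step 4: 300 μL + 4200 μL = 4500 μL total → factor 4500/300 = 15
Dilution factor through solution 4 = 25 × 7.5 × 3 × 15 = 8437.5
[solution 4] = 0.500 μg/mL / 8437.5 = 5.926 × 10^-5 μg/mL = 0.0593 ng/mL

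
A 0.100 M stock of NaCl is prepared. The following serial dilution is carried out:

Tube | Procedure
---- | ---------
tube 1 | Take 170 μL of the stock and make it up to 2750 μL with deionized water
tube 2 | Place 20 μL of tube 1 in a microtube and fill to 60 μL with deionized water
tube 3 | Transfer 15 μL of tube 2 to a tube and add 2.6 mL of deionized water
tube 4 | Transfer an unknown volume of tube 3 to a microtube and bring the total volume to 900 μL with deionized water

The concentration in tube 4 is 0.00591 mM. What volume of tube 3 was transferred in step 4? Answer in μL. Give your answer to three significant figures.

Step 1: 170 μL brought to 2750 μL → factor 2750/170 = 16.176
Step 2: 20 μL brought to 60 μL → factor 60/20 = 3
Step 3: 15 μL + 2.6 mL = 2615 μL total → factor 2615/15 = 174.33
Step 4: v brought to 900 μL → factor = 900 μL/v
Product of known-step factors = 8460.3
Overall factor = 0.100 M / (0.00591 mM) = 16920
Step-4 factor = 16920 / 8460.3 = 2
v = 900 μL / 2 = 450 μL

450 μL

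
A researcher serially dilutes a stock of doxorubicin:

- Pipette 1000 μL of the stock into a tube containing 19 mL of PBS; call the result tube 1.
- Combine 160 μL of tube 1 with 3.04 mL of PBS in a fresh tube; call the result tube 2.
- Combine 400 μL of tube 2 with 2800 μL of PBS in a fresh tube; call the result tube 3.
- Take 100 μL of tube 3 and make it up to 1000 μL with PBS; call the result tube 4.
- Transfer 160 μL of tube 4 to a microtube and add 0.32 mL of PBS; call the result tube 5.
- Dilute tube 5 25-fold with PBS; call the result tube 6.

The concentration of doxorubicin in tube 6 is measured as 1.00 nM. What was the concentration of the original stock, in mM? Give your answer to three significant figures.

Step 1: 1000 μL + 19 mL = 20000 μL total → factor 20000/1000 = 20
Step 2: 160 μL + 3.04 mL = 3200 μL total → factor 3200/160 = 20
Step 3: 400 μL + 2800 μL = 3200 μL total → factor 3200/400 = 8
Step 4: 100 μL brought to 1000 μL → factor 1000/100 = 10
Step 5: 160 μL + 0.32 mL = 480 μL total → factor 480/160 = 3
Step 6: 25-fold → factor 25
Overall dilution factor = 20 × 20 × 8 × 10 × 3 × 25 = 2.4 × 10^6
Stock = 1.00 nM × 2.4 × 10^6 = 2.400 × 10^6 nM = 2.40 mM

2.40 mM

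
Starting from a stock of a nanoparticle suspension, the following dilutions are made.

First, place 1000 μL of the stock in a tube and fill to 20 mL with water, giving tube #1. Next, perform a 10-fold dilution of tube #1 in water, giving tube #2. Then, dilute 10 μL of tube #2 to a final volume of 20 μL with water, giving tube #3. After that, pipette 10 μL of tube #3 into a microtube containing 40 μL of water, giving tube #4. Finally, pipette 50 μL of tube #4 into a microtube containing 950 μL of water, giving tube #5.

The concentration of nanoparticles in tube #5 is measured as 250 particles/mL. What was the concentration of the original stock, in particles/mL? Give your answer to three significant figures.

Step 1: 1000 μL brought to 20 mL → factor 20000/1000 = 20
Step 2: 10-fold → factor 10
Step 3: 10 μL brought to 20 μL → factor 20/10 = 2
Step 4: 10 μL + 40 μL = 50 μL total → factor 50/10 = 5
Step 5: 50 μL + 950 μL = 1000 μL total → factor 1000/50 = 20
Overall dilution factor = 20 × 10 × 2 × 5 × 20 = 40000
Stock = 250 particles/mL × 40000 = 1.00 × 10^7 particles/mL

1.00 × 10^7 particles/mL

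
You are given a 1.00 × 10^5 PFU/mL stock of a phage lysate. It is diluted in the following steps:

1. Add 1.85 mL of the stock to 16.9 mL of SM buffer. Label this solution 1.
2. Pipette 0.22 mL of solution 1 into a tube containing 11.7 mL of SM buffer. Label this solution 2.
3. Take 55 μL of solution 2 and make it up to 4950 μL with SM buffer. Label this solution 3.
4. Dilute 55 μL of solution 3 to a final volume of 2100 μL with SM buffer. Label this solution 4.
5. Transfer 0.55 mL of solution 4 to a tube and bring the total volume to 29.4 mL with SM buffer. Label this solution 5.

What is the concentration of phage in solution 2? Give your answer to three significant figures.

Step 1: 1.85 mL + 16.9 mL = 18.75 mL total → factor 18.75/1.85 = 10.135
Step 2: 0.22 mL + 11.7 mL = 11.92 mL total → factor 11.92/0.22 = 54.182
Dilution factor through solution 2 = 10.135 × 54.182 = 549.14
[solution 2] = 1.00 × 10^5 PFU/mL / 549.14 = 182 PFU/mL

182 PFU/mL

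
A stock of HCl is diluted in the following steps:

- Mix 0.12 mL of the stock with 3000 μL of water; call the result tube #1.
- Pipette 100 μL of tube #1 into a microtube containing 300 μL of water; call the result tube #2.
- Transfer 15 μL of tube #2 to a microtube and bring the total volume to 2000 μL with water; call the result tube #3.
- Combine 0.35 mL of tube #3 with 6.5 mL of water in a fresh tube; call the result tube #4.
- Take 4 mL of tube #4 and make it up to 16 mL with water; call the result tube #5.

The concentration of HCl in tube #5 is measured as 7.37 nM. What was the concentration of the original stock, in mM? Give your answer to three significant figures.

8.00 mM

Step 1: 0.12 mL + 3000 μL = 3.12 mL total → factor 3.12/0.12 = 26
Step 2: 100 μL + 300 μL = 400 μL total → factor 400/100 = 4
Step 3: 15 μL brought to 2000 μL → factor 2000/15 = 133.33
Step 4: 0.35 mL + 6.5 mL = 6.85 mL total → factor 6.85/0.35 = 19.571
Step 5: 4 mL brought to 16 mL → factor 16/4 = 4
Overall dilution factor = 26 × 4 × 133.33 × 19.571 × 4 = 1.0856 × 10^6
Stock = 7.37 nM × 1.0856 × 10^6 = 8.001 × 10^6 nM = 8.00 mM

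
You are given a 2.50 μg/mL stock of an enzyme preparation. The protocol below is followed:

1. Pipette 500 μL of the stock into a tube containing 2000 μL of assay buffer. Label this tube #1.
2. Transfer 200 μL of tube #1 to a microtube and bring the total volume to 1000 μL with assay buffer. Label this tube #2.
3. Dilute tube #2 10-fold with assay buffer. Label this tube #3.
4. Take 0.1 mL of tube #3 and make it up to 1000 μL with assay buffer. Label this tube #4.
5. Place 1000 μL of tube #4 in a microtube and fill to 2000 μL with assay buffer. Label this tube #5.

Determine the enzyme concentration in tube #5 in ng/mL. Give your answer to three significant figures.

Step 1: 500 μL + 2000 μL = 2500 μL total → factor 2500/500 = 5
Step 2: 200 μL brought to 1000 μL → factor 1000/200 = 5
Step 3: 10-fold → factor 10
Step 4: 0.1 mL brought to 1000 μL → factor 1/0.1 = 10
Step 5: 1000 μL brought to 2000 μL → factor 2000/1000 = 2
Overall dilution factor = 5 × 5 × 10 × 10 × 2 = 5000
Final = 2.50 μg/mL / 5000 = 0.0005000 μg/mL = 0.500 ng/mL

0.500 ng/mL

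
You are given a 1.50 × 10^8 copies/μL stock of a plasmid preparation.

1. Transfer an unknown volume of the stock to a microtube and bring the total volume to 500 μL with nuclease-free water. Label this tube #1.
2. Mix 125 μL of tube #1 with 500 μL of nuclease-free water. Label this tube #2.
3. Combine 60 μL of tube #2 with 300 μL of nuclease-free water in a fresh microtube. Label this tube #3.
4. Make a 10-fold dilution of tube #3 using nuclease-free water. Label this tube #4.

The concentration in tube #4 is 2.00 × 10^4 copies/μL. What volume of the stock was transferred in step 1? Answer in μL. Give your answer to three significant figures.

Step 1: v brought to 500 μL → factor = 500 μL/v
Step 2: 125 μL + 500 μL = 625 μL total → factor 625/125 = 5
Step 3: 60 μL + 300 μL = 360 μL total → factor 360/60 = 6
Step 4: 10-fold → factor 10
Product of known-step factors = 300
Overall factor = 1.50 × 10^8 copies/μL / (2.00 × 10^4 copies/μL) = 7500
Step-1 factor = 7500 / 300 = 25
v = 500 μL / 25 = 20.0 μL

20.0 μL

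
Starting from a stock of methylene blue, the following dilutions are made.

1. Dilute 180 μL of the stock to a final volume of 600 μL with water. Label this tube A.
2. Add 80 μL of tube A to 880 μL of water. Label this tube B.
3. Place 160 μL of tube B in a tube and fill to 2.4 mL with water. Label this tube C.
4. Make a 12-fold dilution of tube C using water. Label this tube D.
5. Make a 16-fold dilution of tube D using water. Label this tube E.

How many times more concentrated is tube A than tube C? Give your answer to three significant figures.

Step 1: 180 μL brought to 600 μL → factor 600/180 = 3.3333
Step 2: 80 μL + 880 μL = 960 μL total → factor 960/80 = 12
Step 3: 160 μL brought to 2.4 mL → factor 2400/160 = 15
Dilution factor to tube A = 3.3333; to tube C = 600
[tube A]/[tube C] = (factor to tube C)/(factor to tube A) = 600/3.3333 = 180

180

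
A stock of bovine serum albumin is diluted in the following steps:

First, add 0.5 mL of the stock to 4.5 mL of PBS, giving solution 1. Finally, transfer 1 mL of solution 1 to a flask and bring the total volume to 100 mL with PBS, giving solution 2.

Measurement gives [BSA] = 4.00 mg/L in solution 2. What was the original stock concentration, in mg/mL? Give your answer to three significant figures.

4.00 mg/mL

Step 1: 0.5 mL + 4.5 mL = 5 mL total → factor 5/0.5 = 10
Step 2: 1 mL brought to 100 mL → factor 100/1 = 100
Overall dilution factor = 10 × 100 = 1000
Stock = 4.00 mg/L × 1000 = 4000 mg/L = 4.00 mg/mL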